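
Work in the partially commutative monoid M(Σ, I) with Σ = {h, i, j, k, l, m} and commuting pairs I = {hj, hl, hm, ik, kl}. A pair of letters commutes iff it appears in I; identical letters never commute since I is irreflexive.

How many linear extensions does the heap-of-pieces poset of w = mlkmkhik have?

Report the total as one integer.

4

0(m) covers ∅
1(l) covers 0:m
2(k) covers 0:m
3(m) covers 1:l, 2:k
4(k) covers 3:m
5(h) covers 4:k
6(i) covers 5:h
7(k) covers 5:h
floor of heap: 0:m
completions by unplaced set U, small U first (add the entries for U minus each lowest piece of U):
  |U|=1: {6}:1  {7}:1
  |U|=2: {6,7}:2
  |U|=3: {5,6,7}:2
  |U|=4: {4,5,6,7}:2
  |U|=5: {3,4,5,6,7}:2
  |U|=6: {1,3,4,5,6,7}:2  {2,3,4,5,6,7}:2
  start at 0(m): 4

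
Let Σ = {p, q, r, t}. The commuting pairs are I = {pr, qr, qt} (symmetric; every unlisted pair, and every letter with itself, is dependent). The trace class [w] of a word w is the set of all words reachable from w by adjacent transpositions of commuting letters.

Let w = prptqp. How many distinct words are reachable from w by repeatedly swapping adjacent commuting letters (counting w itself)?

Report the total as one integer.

piece 0:p — minimal
piece 1:r — minimal
piece 2:p rests on {0:p}
piece 3:t rests on {1:r, 2:p}
piece 4:q rests on {2:p}
piece 5:p rests on {3:t, 4:q}
minimal pieces: {0:p, 1:r}
ways to finish when only these pieces remain (= sum over removing one remaining piece with nothing left below it):
  1 left: {5}→1
  2 left: {3,5}→1  {4,5}→1
  3 left: {1,3,5}→1  {3,4,5}→2
  4 left: {1,3,4,5}→3  {2,3,4,5}→2
  placing 0:p first → 5 extensions
  placing 1:r first → 2 extensions
total linear extensions = 7

7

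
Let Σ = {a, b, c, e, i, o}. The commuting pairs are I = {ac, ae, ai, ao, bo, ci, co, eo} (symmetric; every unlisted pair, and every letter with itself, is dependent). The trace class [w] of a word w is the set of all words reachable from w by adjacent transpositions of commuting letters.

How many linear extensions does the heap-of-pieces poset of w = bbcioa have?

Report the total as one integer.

#0=b has no predecessor
#1=b depends on [0:b]
#2=c depends on [1:b]
#3=i depends on [1:b]
#4=o depends on [3:i]
#5=a depends on [1:b]
sources: [0:b]
N(rest) = Σ N(rest − s) over sources s of rest; N(one piece) = 1:
  size 1 → [2]=1  [4]=1  [5]=1
  size 2 → [2,4]=2  [2,5]=2  [3,4]=1  [4,5]=2
  size 3 → [2,3,4]=3  [2,4,5]=6  [3,4,5]=3
  size 4 → [2,3,4,5]=12
  first=0(b) contributes 12

12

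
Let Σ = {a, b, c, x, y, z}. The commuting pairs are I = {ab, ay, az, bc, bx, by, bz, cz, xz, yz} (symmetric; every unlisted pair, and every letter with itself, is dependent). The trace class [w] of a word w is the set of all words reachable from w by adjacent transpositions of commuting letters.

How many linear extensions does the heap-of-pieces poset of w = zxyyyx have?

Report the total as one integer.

6

drop 0:z onto floor
drop 1:x onto floor
drop 2:y onto {1:x}
drop 3:y onto {2:y}
drop 4:y onto {3:y}
drop 5:x onto {4:y}
ground layer = {0:z, 1:x}
drop-orders for the pieces not yet dropped (sum over which currently-grounded one goes next):
  1 to go: {0} 1  {5} 1
  2 to go: {0,5} 2  {4,5} 1
  3 to go: {0,4,5} 3  {3,4,5} 1
  4 to go: {0,3,4,5} 4  {2,3,4,5} 1
  if 0:z drops first: 1 orders
  if 1:x drops first: 5 orders
heap linearizations: 6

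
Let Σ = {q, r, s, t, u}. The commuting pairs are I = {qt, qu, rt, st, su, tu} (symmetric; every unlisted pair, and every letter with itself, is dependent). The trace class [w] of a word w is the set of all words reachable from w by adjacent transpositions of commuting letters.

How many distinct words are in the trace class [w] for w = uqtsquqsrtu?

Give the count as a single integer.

drop 0:u onto floor
drop 1:q onto floor
drop 2:t onto floor
drop 3:s onto {1:q}
drop 4:q onto {3:s}
drop 5:u onto {0:u}
drop 6:q onto {4:q}
drop 7:s onto {6:q}
drop 8:r onto {5:u, 7:s}
drop 9:t onto {2:t}
drop 10:u onto {8:r}
ground layer = {0:u, 1:q, 2:t}
drop-orders for the pieces not yet dropped (sum over which currently-grounded one goes next):
  1 to go: {9} 1  {10} 1
  2 to go: {2,9} 1  {8,10} 1  {9,10} 2
  3 to go: {2,9,10} 3  {5,8,10} 1  {7,8,10} 1  {8,9,10} 3
  4 to go: {0,5,8,10} 1  {2,8,9,10} 6  {5,7,8,10} 2  {5,8,9,10} 4  {6,7,8,10} 1  {7,8,9,10} 4
  5 to go: {0,5,7,8,10} 3  {0,5,8,9,10} 5  {2,5,8,9,10} 10  {2,7,8,9,10} 10  {4,6,7,8,10} 1  {5,6,7,8,10} 3  {5,7,8,9,10} 10  {6,7,8,9,10} 5
  6 to go: {0,2,5,8,9,10} 15  {0,5,6,7,8,10} 6  {0,5,7,8,9,10} 18  {2,5,7,8,9,10} 30  {2,6,7,8,9,10} 15  {3,4,6,7,8,10} 1  {4,5,6,7,8,10} 4  {4,6,7,8,9,10} 6  {5,6,7,8,9,10} 18
  7 to go: {0,2,5,7,8,9,10} 63  {0,4,5,6,7,8,10} 10  {0,5,6,7,8,9,10} 42  {1,3,4,6,7,8,10} 1  {2,4,6,7,8,9,10} 21  {2,5,6,7,8,9,10} 63  {3,4,5,6,7,8,10} 5  {3,4,6,7,8,9,10} 7  {4,5,6,7,8,9,10} 28
  8 to go: {0,2,5,6,7,8,9,10} 168  {0,3,4,5,6,7,8,10} 15  {0,4,5,6,7,8,9,10} 80  {1,3,4,5,6,7,8,10} 6  {1,3,4,6,7,8,9,10} 8  {2,3,4,6,7,8,9,10} 28  {2,4,5,6,7,8,9,10} 112  {3,4,5,6,7,8,9,10} 40
  9 to go: {0,1,3,4,5,6,7,8,10} 21  {0,2,4,5,6,7,8,9,10} 360  {0,3,4,5,6,7,8,9,10} 135  {1,2,3,4,6,7,8,9,10} 36  {1,3,4,5,6,7,8,9,10} 54  {2,3,4,5,6,7,8,9,10} 180
  if 0:u drops first: 270 orders
  if 1:q drops first: 675 orders
  if 2:t drops first: 210 orders
heap linearizations: 1155

1155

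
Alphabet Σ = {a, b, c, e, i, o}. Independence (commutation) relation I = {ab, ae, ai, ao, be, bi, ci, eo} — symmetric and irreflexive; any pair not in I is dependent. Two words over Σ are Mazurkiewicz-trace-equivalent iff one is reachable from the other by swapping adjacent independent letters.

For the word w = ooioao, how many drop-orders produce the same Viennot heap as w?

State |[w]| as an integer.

piece 0:o — minimal
piece 1:o rests on {0:o}
piece 2:i rests on {1:o}
piece 3:o rests on {2:i}
piece 4:a — minimal
piece 5:o rests on {3:o}
minimal pieces: {0:o, 4:a}
ways to finish when only these pieces remain (= sum over removing one remaining piece with nothing left below it):
  1 left: {4}→1  {5}→1
  2 left: {3,5}→1  {4,5}→2
  3 left: {2,3,5}→1  {3,4,5}→3
  4 left: {1,2,3,5}→1  {2,3,4,5}→4
  placing 0:o first → 5 extensions
  placing 4:a first → 1 extensions
total linear extensions = 6

6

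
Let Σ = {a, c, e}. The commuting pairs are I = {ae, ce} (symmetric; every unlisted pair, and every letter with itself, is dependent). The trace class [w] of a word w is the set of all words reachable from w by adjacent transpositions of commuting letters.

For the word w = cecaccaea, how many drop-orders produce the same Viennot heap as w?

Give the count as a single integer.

#0=c has no predecessor
#1=e has no predecessor
#2=c depends on [0:c]
#3=a depends on [2:c]
#4=c depends on [3:a]
#5=c depends on [4:c]
#6=a depends on [5:c]
#7=e depends on [1:e]
#8=a depends on [6:a]
sources: [0:c, 1:e]
N(rest) = Σ N(rest − s) over sources s of rest; N(one piece) = 1:
  size 1 → [7]=1  [8]=1
  size 2 → [1,7]=1  [6,8]=1  [7,8]=2
  size 3 → [1,7,8]=3  [5,6,8]=1  [6,7,8]=3
  size 4 → [1,6,7,8]=6  [4,5,6,8]=1  [5,6,7,8]=4
  size 5 → [1,5,6,7,8]=10  [3,4,5,6,8]=1  [4,5,6,7,8]=5
  size 6 → [1,4,5,6,7,8]=15  [2,3,4,5,6,8]=1  [3,4,5,6,7,8]=6
  size 7 → [0,2,3,4,5,6,8]=1  [1,3,4,5,6,7,8]=21  [2,3,4,5,6,7,8]=7
  first=0(c) contributes 28
  first=1(e) contributes 8
|[w]| = 36

36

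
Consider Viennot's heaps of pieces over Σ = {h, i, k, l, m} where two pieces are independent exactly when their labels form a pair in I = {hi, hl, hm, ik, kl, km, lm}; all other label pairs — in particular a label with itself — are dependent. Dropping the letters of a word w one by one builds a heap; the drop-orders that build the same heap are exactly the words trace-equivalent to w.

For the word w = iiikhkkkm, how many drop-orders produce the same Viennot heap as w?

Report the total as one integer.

piece 0:i — minimal
piece 1:i rests on {0:i}
piece 2:i rests on {1:i}
piece 3:k — minimal
piece 4:h rests on {3:k}
piece 5:k rests on {4:h}
piece 6:k rests on {5:k}
piece 7:k rests on {6:k}
piece 8:m rests on {2:i}
minimal pieces: {0:i, 3:k}
ways to finish when only these pieces remain (= sum over removing one remaining piece with nothing left below it):
  1 left: {7}→1  {8}→1
  2 left: {2,8}→1  {6,7}→1  {7,8}→2
  3 left: {1,2,8}→1  {2,7,8}→3  {5,6,7}→1  {6,7,8}→3
  4 left: {0,1,2,8}→1  {1,2,7,8}→4  {2,6,7,8}→6  {4,5,6,7}→1  {5,6,7,8}→4
  5 left: {0,1,2,7,8}→5  {1,2,6,7,8}→10  {2,5,6,7,8}→10  {3,4,5,6,7}→1  {4,5,6,7,8}→5
  6 left: {0,1,2,6,7,8}→15  {1,2,5,6,7,8}→20  {2,4,5,6,7,8}→15  {3,4,5,6,7,8}→6
  7 left: {0,1,2,5,6,7,8}→35  {1,2,4,5,6,7,8}→35  {2,3,4,5,6,7,8}→21
  placing 0:i first → 56 extensions
  placing 3:k first → 70 extensions
total linear extensions = 126

126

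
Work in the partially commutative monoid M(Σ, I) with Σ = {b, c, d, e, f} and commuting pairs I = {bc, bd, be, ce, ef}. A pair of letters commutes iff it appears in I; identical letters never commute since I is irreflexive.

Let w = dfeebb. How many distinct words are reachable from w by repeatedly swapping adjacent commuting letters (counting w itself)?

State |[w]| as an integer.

0(d) covers ∅
1(f) covers 0:d
2(e) covers 0:d
3(e) covers 2:e
4(b) covers 1:f
5(b) covers 4:b
floor of heap: 0:d
completions by unplaced set U, small U first (add the entries for U minus each lowest piece of U):
  |U|=1: {3}:1  {5}:1
  |U|=2: {2,3}:1  {3,5}:2  {4,5}:1
  |U|=3: {1,4,5}:1  {2,3,5}:3  {3,4,5}:3
  |U|=4: {1,3,4,5}:4  {2,3,4,5}:6
  start at 0(d): 10

10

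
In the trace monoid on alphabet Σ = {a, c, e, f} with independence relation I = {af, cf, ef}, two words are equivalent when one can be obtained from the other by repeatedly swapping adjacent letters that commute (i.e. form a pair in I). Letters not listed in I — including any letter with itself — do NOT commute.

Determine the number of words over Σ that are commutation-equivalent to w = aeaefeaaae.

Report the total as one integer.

#0=a has no predecessor
#1=e depends on [0:a]
#2=a depends on [1:e]
#3=e depends on [2:a]
#4=f has no predecessor
#5=e depends on [3:e]
#6=a depends on [5:e]
#7=a depends on [6:a]
#8=a depends on [7:a]
#9=e depends on [8:a]
sources: [0:a, 4:f]
N(rest) = Σ N(rest − s) over sources s of rest; N(one piece) = 1:
  size 1 → [4]=1  [9]=1
  size 2 → [4,9]=2  [8,9]=1
  size 3 → [4,8,9]=3  [7,8,9]=1
  size 4 → [4,7,8,9]=4  [6,7,8,9]=1
  size 5 → [4,6,7,8,9]=5  [5,6,7,8,9]=1
  size 6 → [3,5,6,7,8,9]=1  [4,5,6,7,8,9]=6
  size 7 → [2,3,5,6,7,8,9]=1  [3,4,5,6,7,8,9]=7
  size 8 → [1,2,3,5,6,7,8,9]=1  [2,3,4,5,6,7,8,9]=8
  first=0(a) contributes 9
  first=4(f) contributes 1
|[w]| = 10

10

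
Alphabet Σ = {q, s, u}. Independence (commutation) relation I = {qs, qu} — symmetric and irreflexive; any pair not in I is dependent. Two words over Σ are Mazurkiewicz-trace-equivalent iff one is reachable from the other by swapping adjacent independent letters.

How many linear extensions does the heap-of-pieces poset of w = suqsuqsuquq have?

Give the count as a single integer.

0(s) covers ∅
1(u) covers 0:s
2(q) covers ∅
3(s) covers 1:u
4(u) covers 3:s
5(q) covers 2:q
6(s) covers 4:u
7(u) covers 6:s
8(q) covers 5:q
9(u) covers 7:u
10(q) covers 8:q
floor of heap: 0:s, 2:q
completions by unplaced set U, small U first (add the entries for U minus each lowest piece of U):
  |U|=1: {9}:1  {10}:1
  |U|=2: {7,9}:1  {8,10}:1  {9,10}:2
  |U|=3: {5,8,10}:1  {6,7,9}:1  {7,9,10}:3  {8,9,10}:3
  |U|=4: {2,5,8,10}:1  {4,6,7,9}:1  {5,8,9,10}:4  {6,7,9,10}:4  {7,8,9,10}:6
  |U|=5: {2,5,8,9,10}:5  {3,4,6,7,9}:1  {4,6,7,9,10}:5  {5,7,8,9,10}:10  {6,7,8,9,10}:10
  |U|=6: {1,3,4,6,7,9}:1  {2,5,7,8,9,10}:15  {3,4,6,7,9,10}:6  {4,6,7,8,9,10}:15  {5,6,7,8,9,10}:20
  |U|=7: {0,1,3,4,6,7,9}:1  {1,3,4,6,7,9,10}:7  {2,5,6,7,8,9,10}:35  {3,4,6,7,8,9,10}:21  {4,5,6,7,8,9,10}:35
  |U|=8: {0,1,3,4,6,7,9,10}:8  {1,3,4,6,7,8,9,10}:28  {2,4,5,6,7,8,9,10}:70  {3,4,5,6,7,8,9,10}:56
  |U|=9: {0,1,3,4,6,7,8,9,10}:36  {1,3,4,5,6,7,8,9,10}:84  {2,3,4,5,6,7,8,9,10}:126
  start at 0(s): 210
  start at 2(q): 120
sum over floor = 330

330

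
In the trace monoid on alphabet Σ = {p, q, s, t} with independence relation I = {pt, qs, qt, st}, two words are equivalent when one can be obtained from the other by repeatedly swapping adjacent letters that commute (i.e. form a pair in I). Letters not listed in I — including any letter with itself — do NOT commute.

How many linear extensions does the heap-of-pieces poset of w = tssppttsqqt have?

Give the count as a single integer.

piece 0:t — minimal
piece 1:s — minimal
piece 2:s rests on {1:s}
piece 3:p rests on {2:s}
piece 4:p rests on {3:p}
piece 5:t rests on {0:t}
piece 6:t rests on {5:t}
piece 7:s rests on {4:p}
piece 8:q rests on {4:p}
piece 9:q rests on {8:q}
piece 10:t rests on {6:t}
minimal pieces: {0:t, 1:s}
ways to finish when only these pieces remain (= sum over removing one remaining piece with nothing left below it):
  1 left: {7}→1  {9}→1  {10}→1
  2 left: {6,10}→1  {7,9}→2  {7,10}→2  {8,9}→1  {9,10}→2
  3 left: {5,6,10}→1  {6,7,10}→3  {6,9,10}→3  {7,8,9}→3  {7,9,10}→6  {8,9,10}→3
  4 left: {0,5,6,10}→1  {4,7,8,9}→3  {5,6,7,10}→4  {5,6,9,10}→4  {6,7,9,10}→12  {6,8,9,10}→6  {7,8,9,10}→12
  5 left: {0,5,6,7,10}→5  {0,5,6,9,10}→5  {3,4,7,8,9}→3  {4,7,8,9,10}→15  {5,6,7,9,10}→20  {5,6,8,9,10}→10  {6,7,8,9,10}→30
  6 left: {0,5,6,7,9,10}→30  {0,5,6,8,9,10}→15  {2,3,4,7,8,9}→3  {3,4,7,8,9,10}→18  {4,6,7,8,9,10}→45  {5,6,7,8,9,10}→60
  7 left: {0,5,6,7,8,9,10}→105  {1,2,3,4,7,8,9}→3  {2,3,4,7,8,9,10}→21  {3,4,6,7,8,9,10}→63  {4,5,6,7,8,9,10}→105
  8 left: {0,4,5,6,7,8,9,10}→210  {1,2,3,4,7,8,9,10}→24  {2,3,4,6,7,8,9,10}→84  {3,4,5,6,7,8,9,10}→168
  9 left: {0,3,4,5,6,7,8,9,10}→378  {1,2,3,4,6,7,8,9,10}→108  {2,3,4,5,6,7,8,9,10}→252
  placing 0:t first → 360 extensions
  placing 1:s first → 630 extensions
total linear extensions = 990

990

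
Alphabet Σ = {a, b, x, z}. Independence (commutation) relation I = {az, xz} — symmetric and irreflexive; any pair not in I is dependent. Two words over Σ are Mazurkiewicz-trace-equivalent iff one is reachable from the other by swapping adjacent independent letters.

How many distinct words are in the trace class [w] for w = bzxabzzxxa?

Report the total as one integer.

30

piece 0:b — minimal
piece 1:z rests on {0:b}
piece 2:x rests on {0:b}
piece 3:a rests on {2:x}
piece 4:b rests on {1:z, 3:a}
piece 5:z rests on {4:b}
piece 6:z rests on {5:z}
piece 7:x rests on {4:b}
piece 8:x rests on {7:x}
piece 9:a rests on {8:x}
minimal pieces: {0:b}
ways to finish when only these pieces remain (= sum over removing one remaining piece with nothing left below it):
  1 left: {6}→1  {9}→1
  2 left: {5,6}→1  {6,9}→2  {8,9}→1
  3 left: {5,6,9}→3  {6,8,9}→3  {7,8,9}→1
  4 left: {5,6,8,9}→6  {6,7,8,9}→4
  5 left: {5,6,7,8,9}→10
  6 left: {4,5,6,7,8,9}→10
  7 left: {1,4,5,6,7,8,9}→10  {3,4,5,6,7,8,9}→10
  8 left: {1,3,4,5,6,7,8,9}→20  {2,3,4,5,6,7,8,9}→10
  placing 0:b first → 30 extensions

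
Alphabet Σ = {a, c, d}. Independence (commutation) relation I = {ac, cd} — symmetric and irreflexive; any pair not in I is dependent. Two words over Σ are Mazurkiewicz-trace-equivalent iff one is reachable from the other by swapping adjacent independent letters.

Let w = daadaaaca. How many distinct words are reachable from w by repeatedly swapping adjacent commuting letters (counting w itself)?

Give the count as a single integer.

9

#0=d has no predecessor
#1=a depends on [0:d]
#2=a depends on [1:a]
#3=d depends on [2:a]
#4=a depends on [3:d]
#5=a depends on [4:a]
#6=a depends on [5:a]
#7=c has no predecessor
#8=a depends on [6:a]
sources: [0:d, 7:c]
N(rest) = Σ N(rest − s) over sources s of rest; N(one piece) = 1:
  size 1 → [7]=1  [8]=1
  size 2 → [6,8]=1  [7,8]=2
  size 3 → [5,6,8]=1  [6,7,8]=3
  size 4 → [4,5,6,8]=1  [5,6,7,8]=4
  size 5 → [3,4,5,6,8]=1  [4,5,6,7,8]=5
  size 6 → [2,3,4,5,6,8]=1  [3,4,5,6,7,8]=6
  size 7 → [1,2,3,4,5,6,8]=1  [2,3,4,5,6,7,8]=7
  first=0(d) contributes 8
  first=7(c) contributes 1
|[w]| = 9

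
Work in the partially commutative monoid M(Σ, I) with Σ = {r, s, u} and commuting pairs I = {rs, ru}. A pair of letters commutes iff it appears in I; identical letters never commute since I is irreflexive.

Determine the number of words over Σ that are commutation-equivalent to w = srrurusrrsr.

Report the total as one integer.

0(s) covers ∅
1(r) covers ∅
2(r) covers 1:r
3(u) covers 0:s
4(r) covers 2:r
5(u) covers 3:u
6(s) covers 5:u
7(r) covers 4:r
8(r) covers 7:r
9(s) covers 6:s
10(r) covers 8:r
floor of heap: 0:s, 1:r
completions by unplaced set U, small U first (add the entries for U minus each lowest piece of U):
  |U|=1: {9}:1  {10}:1
  |U|=2: {6,9}:1  {8,10}:1  {9,10}:2
  |U|=3: {5,6,9}:1  {6,9,10}:3  {7,8,10}:1  {8,9,10}:3
  |U|=4: {3,5,6,9}:1  {4,7,8,10}:1  {5,6,9,10}:4  {6,8,9,10}:6  {7,8,9,10}:4
  |U|=5: {0,3,5,6,9}:1  {2,4,7,8,10}:1  {3,5,6,9,10}:5  {4,7,8,9,10}:5  {5,6,8,9,10}:10  {6,7,8,9,10}:10
  |U|=6: {0,3,5,6,9,10}:6  {1,2,4,7,8,10}:1  {2,4,7,8,9,10}:6  {3,5,6,8,9,10}:15  {4,6,7,8,9,10}:15  {5,6,7,8,9,10}:20
  |U|=7: {0,3,5,6,8,9,10}:21  {1,2,4,7,8,9,10}:7  {2,4,6,7,8,9,10}:21  {3,5,6,7,8,9,10}:35  {4,5,6,7,8,9,10}:35
  |U|=8: {0,3,5,6,7,8,9,10}:56  {1,2,4,6,7,8,9,10}:28  {2,4,5,6,7,8,9,10}:56  {3,4,5,6,7,8,9,10}:70
  |U|=9: {0,3,4,5,6,7,8,9,10}:126  {1,2,4,5,6,7,8,9,10}:84  {2,3,4,5,6,7,8,9,10}:126
  start at 0(s): 210
  start at 1(r): 252
sum over floor = 462

462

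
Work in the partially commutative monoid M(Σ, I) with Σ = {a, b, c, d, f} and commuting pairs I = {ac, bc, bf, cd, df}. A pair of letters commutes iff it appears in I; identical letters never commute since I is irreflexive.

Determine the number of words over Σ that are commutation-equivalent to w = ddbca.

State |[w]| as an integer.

5

drop 0:d onto floor
drop 1:d onto {0:d}
drop 2:b onto {1:d}
drop 3:c onto floor
drop 4:a onto {2:b}
ground layer = {0:d, 3:c}
drop-orders for the pieces not yet dropped (sum over which currently-grounded one goes next):
  1 to go: {3} 1  {4} 1
  2 to go: {2,4} 1  {3,4} 2
  3 to go: {1,2,4} 1  {2,3,4} 3
  if 0:d drops first: 4 orders
  if 3:c drops first: 1 orders
heap linearizations: 5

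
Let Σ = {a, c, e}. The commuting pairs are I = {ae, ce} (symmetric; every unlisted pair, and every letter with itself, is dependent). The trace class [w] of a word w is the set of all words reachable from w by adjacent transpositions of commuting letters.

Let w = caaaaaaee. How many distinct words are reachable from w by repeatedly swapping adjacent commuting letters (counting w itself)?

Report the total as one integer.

36

#0=c has no predecessor
#1=a depends on [0:c]
#2=a depends on [1:a]
#3=a depends on [2:a]
#4=a depends on [3:a]
#5=a depends on [4:a]
#6=a depends on [5:a]
#7=e has no predecessor
#8=e depends on [7:e]
sources: [0:c, 7:e]
N(rest) = Σ N(rest − s) over sources s of rest; N(one piece) = 1:
  size 1 → [6]=1  [8]=1
  size 2 → [5,6]=1  [6,8]=2  [7,8]=1
  size 3 → [4,5,6]=1  [5,6,8]=3  [6,7,8]=3
  size 4 → [3,4,5,6]=1  [4,5,6,8]=4  [5,6,7,8]=6
  size 5 → [2,3,4,5,6]=1  [3,4,5,6,8]=5  [4,5,6,7,8]=10
  size 6 → [1,2,3,4,5,6]=1  [2,3,4,5,6,8]=6  [3,4,5,6,7,8]=15
  size 7 → [0,1,2,3,4,5,6]=1  [1,2,3,4,5,6,8]=7  [2,3,4,5,6,7,8]=21
  first=0(c) contributes 28
  first=7(e) contributes 8
|[w]| = 36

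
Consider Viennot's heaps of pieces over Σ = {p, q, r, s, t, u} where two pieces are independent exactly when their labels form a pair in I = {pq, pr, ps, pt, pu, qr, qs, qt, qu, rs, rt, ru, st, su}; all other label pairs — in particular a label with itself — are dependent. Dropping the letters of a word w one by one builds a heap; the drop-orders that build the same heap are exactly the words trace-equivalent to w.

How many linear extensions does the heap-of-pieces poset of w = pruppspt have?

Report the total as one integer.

piece 0:p — minimal
piece 1:r — minimal
piece 2:u — minimal
piece 3:p rests on {0:p}
piece 4:p rests on {3:p}
piece 5:s — minimal
piece 6:p rests on {4:p}
piece 7:t rests on {2:u}
minimal pieces: {0:p, 1:r, 2:u, 5:s}
ways to finish when only these pieces remain (= sum over removing one remaining piece with nothing left below it):
  1 left: {1}→1  {5}→1  {6}→1  {7}→1
  2 left: {1,5}→2  {1,6}→2  {1,7}→2  {2,7}→1  {4,6}→1  {5,6}→2  {5,7}→2  {6,7}→2
  3 left: {1,2,7}→3  {1,4,6}→3  {1,5,6}→6  {1,5,7}→6  {1,6,7}→6  {2,5,7}→3  {2,6,7}→3  {3,4,6}→1  {4,5,6}→3  {4,6,7}→3  {5,6,7}→6
  4 left: {0,3,4,6}→1  {1,2,5,7}→12  {1,2,6,7}→12  {1,3,4,6}→4  {1,4,5,6}→12  {1,4,6,7}→12  {1,5,6,7}→24  {2,4,6,7}→6  {2,5,6,7}→12  {3,4,5,6}→4  {3,4,6,7}→4  {4,5,6,7}→12
  5 left: {0,1,3,4,6}→5  {0,3,4,5,6}→5  {0,3,4,6,7}→5  {1,2,4,6,7}→30  {1,2,5,6,7}→60  {1,3,4,5,6}→20  {1,3,4,6,7}→20  {1,4,5,6,7}→60  {2,3,4,6,7}→10  {2,4,5,6,7}→30  {3,4,5,6,7}→20
  6 left: {0,1,3,4,5,6}→30  {0,1,3,4,6,7}→30  {0,2,3,4,6,7}→15  {0,3,4,5,6,7}→30  {1,2,3,4,6,7}→60  {1,2,4,5,6,7}→180  {1,3,4,5,6,7}→120  {2,3,4,5,6,7}→60
  placing 0:p first → 420 extensions
  placing 1:r first → 105 extensions
  placing 2:u first → 210 extensions
  placing 5:s first → 105 extensions
total linear extensions = 840

840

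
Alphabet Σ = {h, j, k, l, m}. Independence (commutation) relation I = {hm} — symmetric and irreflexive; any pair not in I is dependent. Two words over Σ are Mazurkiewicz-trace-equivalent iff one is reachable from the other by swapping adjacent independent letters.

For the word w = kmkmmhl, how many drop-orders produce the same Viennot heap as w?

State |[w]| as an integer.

0(k) covers ∅
1(m) covers 0:k
2(k) covers 1:m
3(m) covers 2:k
4(m) covers 3:m
5(h) covers 2:k
6(l) covers 4:m, 5:h
floor of heap: 0:k
completions by unplaced set U, small U first (add the entries for U minus each lowest piece of U):
  |U|=1: {6}:1
  |U|=2: {4,6}:1  {5,6}:1
  |U|=3: {3,4,6}:1  {4,5,6}:2
  |U|=4: {3,4,5,6}:3
  |U|=5: {2,3,4,5,6}:3
  start at 0(k): 3

3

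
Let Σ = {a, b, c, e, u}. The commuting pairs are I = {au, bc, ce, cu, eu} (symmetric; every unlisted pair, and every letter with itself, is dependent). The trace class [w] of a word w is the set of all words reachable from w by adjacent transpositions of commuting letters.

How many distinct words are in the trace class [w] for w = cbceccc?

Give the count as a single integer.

0(c) covers ∅
1(b) covers ∅
2(c) covers 0:c
3(e) covers 1:b
4(c) covers 2:c
5(c) covers 4:c
6(c) covers 5:c
floor of heap: 0:c, 1:b
completions by unplaced set U, small U first (add the entries for U minus each lowest piece of U):
  |U|=1: {3}:1  {6}:1
  |U|=2: {1,3}:1  {3,6}:2  {5,6}:1
  |U|=3: {1,3,6}:3  {3,5,6}:3  {4,5,6}:1
  |U|=4: {1,3,5,6}:6  {2,4,5,6}:1  {3,4,5,6}:4
  |U|=5: {0,2,4,5,6}:1  {1,3,4,5,6}:10  {2,3,4,5,6}:5
  start at 0(c): 15
  start at 1(b): 6
sum over floor = 21

21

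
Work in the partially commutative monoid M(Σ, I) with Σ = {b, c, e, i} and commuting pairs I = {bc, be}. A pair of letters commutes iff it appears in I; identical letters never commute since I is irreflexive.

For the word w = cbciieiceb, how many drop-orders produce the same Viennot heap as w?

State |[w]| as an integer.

piece 0:c — minimal
piece 1:b — minimal
piece 2:c rests on {0:c}
piece 3:i rests on {1:b, 2:c}
piece 4:i rests on {3:i}
piece 5:e rests on {4:i}
piece 6:i rests on {5:e}
piece 7:c rests on {6:i}
piece 8:e rests on {7:c}
piece 9:b rests on {6:i}
minimal pieces: {0:c, 1:b}
ways to finish when only these pieces remain (= sum over removing one remaining piece with nothing left below it):
  1 left: {8}→1  {9}→1
  2 left: {7,8}→1  {8,9}→2
  3 left: {7,8,9}→3
  4 left: {6,7,8,9}→3
  5 left: {5,6,7,8,9}→3
  6 left: {4,5,6,7,8,9}→3
  7 left: {3,4,5,6,7,8,9}→3
  8 left: {1,3,4,5,6,7,8,9}→3  {2,3,4,5,6,7,8,9}→3
  placing 0:c first → 6 extensions
  placing 1:b first → 3 extensions
total linear extensions = 9

9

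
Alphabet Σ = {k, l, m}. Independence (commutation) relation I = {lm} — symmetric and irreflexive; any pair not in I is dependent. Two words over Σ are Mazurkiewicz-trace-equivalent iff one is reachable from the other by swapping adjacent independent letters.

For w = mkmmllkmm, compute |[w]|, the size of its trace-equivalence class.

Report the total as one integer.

6

drop 0:m onto floor
drop 1:k onto {0:m}
drop 2:m onto {1:k}
drop 3:m onto {2:m}
drop 4:l onto {1:k}
drop 5:l onto {4:l}
drop 6:k onto {3:m, 5:l}
drop 7:m onto {6:k}
drop 8:m onto {7:m}
ground layer = {0:m}
drop-orders for the pieces not yet dropped (sum over which currently-grounded one goes next):
  1 to go: {8} 1
  2 to go: {7,8} 1
  3 to go: {6,7,8} 1
  4 to go: {3,6,7,8} 1  {5,6,7,8} 1
  5 to go: {2,3,6,7,8} 1  {3,5,6,7,8} 2  {4,5,6,7,8} 1
  6 to go: {2,3,5,6,7,8} 3  {3,4,5,6,7,8} 3
  7 to go: {2,3,4,5,6,7,8} 6
  if 0:m drops first: 6 orders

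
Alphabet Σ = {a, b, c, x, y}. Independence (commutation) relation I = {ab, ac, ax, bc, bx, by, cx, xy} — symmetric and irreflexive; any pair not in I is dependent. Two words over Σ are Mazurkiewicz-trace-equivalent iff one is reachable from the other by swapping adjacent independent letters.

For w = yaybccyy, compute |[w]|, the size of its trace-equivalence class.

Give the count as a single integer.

8

#0=y has no predecessor
#1=a depends on [0:y]
#2=y depends on [1:a]
#3=b has no predecessor
#4=c depends on [2:y]
#5=c depends on [4:c]
#6=y depends on [5:c]
#7=y depends on [6:y]
sources: [0:y, 3:b]
N(rest) = Σ N(rest − s) over sources s of rest; N(one piece) = 1:
  size 1 → [3]=1  [7]=1
  size 2 → [3,7]=2  [6,7]=1
  size 3 → [3,6,7]=3  [5,6,7]=1
  size 4 → [3,5,6,7]=4  [4,5,6,7]=1
  size 5 → [2,4,5,6,7]=1  [3,4,5,6,7]=5
  size 6 → [1,2,4,5,6,7]=1  [2,3,4,5,6,7]=6
  first=0(y) contributes 7
  first=3(b) contributes 1
|[w]| = 8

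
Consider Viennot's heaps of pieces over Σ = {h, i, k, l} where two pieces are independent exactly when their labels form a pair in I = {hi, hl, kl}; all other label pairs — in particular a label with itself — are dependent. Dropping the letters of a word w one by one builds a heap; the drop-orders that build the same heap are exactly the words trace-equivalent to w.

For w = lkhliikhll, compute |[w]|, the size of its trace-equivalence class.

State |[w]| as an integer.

#0=l has no predecessor
#1=k has no predecessor
#2=h depends on [1:k]
#3=l depends on [0:l]
#4=i depends on [1:k, 3:l]
#5=i depends on [4:i]
#6=k depends on [2:h, 5:i]
#7=h depends on [6:k]
#8=l depends on [5:i]
#9=l depends on [8:l]
sources: [0:l, 1:k]
N(rest) = Σ N(rest − s) over sources s of rest; N(one piece) = 1:
  size 1 → [7]=1  [9]=1
  size 2 → [6,7]=1  [7,9]=2  [8,9]=1
  size 3 → [2,6,7]=1  [6,7,9]=3  [7,8,9]=3
  size 4 → [2,6,7,9]=4  [6,7,8,9]=6
  size 5 → [2,6,7,8,9]=10  [5,6,7,8,9]=6
  size 6 → [2,5,6,7,8,9]=16  [4,5,6,7,8,9]=6
  size 7 → [2,4,5,6,7,8,9]=22  [3,4,5,6,7,8,9]=6
  size 8 → [0,3,4,5,6,7,8,9]=6  [1,2,4,5,6,7,8,9]=22  [2,3,4,5,6,7,8,9]=28
  first=0(l) contributes 50
  first=1(k) contributes 34
|[w]| = 84

84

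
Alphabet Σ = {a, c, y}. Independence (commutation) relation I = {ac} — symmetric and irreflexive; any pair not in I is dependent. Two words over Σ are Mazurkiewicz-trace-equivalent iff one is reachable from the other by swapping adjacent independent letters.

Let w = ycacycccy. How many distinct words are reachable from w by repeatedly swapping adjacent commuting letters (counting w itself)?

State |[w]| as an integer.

3

drop 0:y onto floor
drop 1:c onto {0:y}
drop 2:a onto {0:y}
drop 3:c onto {1:c}
drop 4:y onto {2:a, 3:c}
drop 5:c onto {4:y}
drop 6:c onto {5:c}
drop 7:c onto {6:c}
drop 8:y onto {7:c}
ground layer = {0:y}
drop-orders for the pieces not yet dropped (sum over which currently-grounded one goes next):
  1 to go: {8} 1
  2 to go: {7,8} 1
  3 to go: {6,7,8} 1
  4 to go: {5,6,7,8} 1
  5 to go: {4,5,6,7,8} 1
  6 to go: {2,4,5,6,7,8} 1  {3,4,5,6,7,8} 1
  7 to go: {1,3,4,5,6,7,8} 1  {2,3,4,5,6,7,8} 2
  if 0:y drops first: 3 orders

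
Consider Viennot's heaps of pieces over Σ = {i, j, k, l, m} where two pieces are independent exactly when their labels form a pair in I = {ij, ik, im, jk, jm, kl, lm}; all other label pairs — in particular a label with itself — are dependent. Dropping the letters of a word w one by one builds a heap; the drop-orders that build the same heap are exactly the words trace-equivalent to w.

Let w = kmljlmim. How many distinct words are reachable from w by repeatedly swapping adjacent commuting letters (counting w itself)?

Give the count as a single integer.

70

#0=k has no predecessor
#1=m depends on [0:k]
#2=l has no predecessor
#3=j depends on [2:l]
#4=l depends on [3:j]
#5=m depends on [1:m]
#6=i depends on [4:l]
#7=m depends on [5:m]
sources: [0:k, 2:l]
N(rest) = Σ N(rest − s) over sources s of rest; N(one piece) = 1:
  size 1 → [6]=1  [7]=1
  size 2 → [4,6]=1  [5,7]=1  [6,7]=2
  size 3 → [1,5,7]=1  [3,4,6]=1  [4,6,7]=3  [5,6,7]=3
  size 4 → [0,1,5,7]=1  [1,5,6,7]=4  [2,3,4,6]=1  [3,4,6,7]=4  [4,5,6,7]=6
  size 5 → [0,1,5,6,7]=5  [1,4,5,6,7]=10  [2,3,4,6,7]=5  [3,4,5,6,7]=10
  size 6 → [0,1,4,5,6,7]=15  [1,3,4,5,6,7]=20  [2,3,4,5,6,7]=15
  first=0(k) contributes 35
  first=2(l) contributes 35
|[w]| = 70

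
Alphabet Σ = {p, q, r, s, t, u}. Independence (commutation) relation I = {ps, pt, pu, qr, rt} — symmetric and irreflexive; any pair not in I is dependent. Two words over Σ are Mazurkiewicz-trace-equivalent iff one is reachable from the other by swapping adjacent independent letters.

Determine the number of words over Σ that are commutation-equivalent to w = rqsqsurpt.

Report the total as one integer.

6

piece 0:r — minimal
piece 1:q — minimal
piece 2:s rests on {0:r, 1:q}
piece 3:q rests on {2:s}
piece 4:s rests on {3:q}
piece 5:u rests on {4:s}
piece 6:r rests on {5:u}
piece 7:p rests on {6:r}
piece 8:t rests on {5:u}
minimal pieces: {0:r, 1:q}
ways to finish when only these pieces remain (= sum over removing one remaining piece with nothing left below it):
  1 left: {7}→1  {8}→1
  2 left: {6,7}→1  {7,8}→2
  3 left: {6,7,8}→3
  4 left: {5,6,7,8}→3
  5 left: {4,5,6,7,8}→3
  6 left: {3,4,5,6,7,8}→3
  7 left: {2,3,4,5,6,7,8}→3
  placing 0:r first → 3 extensions
  placing 1:q first → 3 extensions
total linear extensions = 6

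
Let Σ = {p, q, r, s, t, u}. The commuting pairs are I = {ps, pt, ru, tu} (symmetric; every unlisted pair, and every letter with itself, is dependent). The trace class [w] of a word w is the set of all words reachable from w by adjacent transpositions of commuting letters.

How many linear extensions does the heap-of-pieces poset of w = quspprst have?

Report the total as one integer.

piece 0:q — minimal
piece 1:u rests on {0:q}
piece 2:s rests on {1:u}
piece 3:p rests on {1:u}
piece 4:p rests on {3:p}
piece 5:r rests on {2:s, 4:p}
piece 6:s rests on {5:r}
piece 7:t rests on {6:s}
minimal pieces: {0:q}
ways to finish when only these pieces remain (= sum over removing one remaining piece with nothing left below it):
  1 left: {7}→1
  2 left: {6,7}→1
  3 left: {5,6,7}→1
  4 left: {2,5,6,7}→1  {4,5,6,7}→1
  5 left: {2,4,5,6,7}→2  {3,4,5,6,7}→1
  6 left: {2,3,4,5,6,7}→3
  placing 0:q first → 3 extensions

3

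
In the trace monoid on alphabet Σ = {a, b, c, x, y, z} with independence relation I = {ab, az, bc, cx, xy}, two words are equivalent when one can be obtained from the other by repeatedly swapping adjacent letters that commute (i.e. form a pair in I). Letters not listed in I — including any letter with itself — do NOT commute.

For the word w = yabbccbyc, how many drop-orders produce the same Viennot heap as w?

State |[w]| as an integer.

20

#0=y has no predecessor
#1=a depends on [0:y]
#2=b depends on [0:y]
#3=b depends on [2:b]
#4=c depends on [1:a]
#5=c depends on [4:c]
#6=b depends on [3:b]
#7=y depends on [5:c, 6:b]
#8=c depends on [7:y]
sources: [0:y]
N(rest) = Σ N(rest − s) over sources s of rest; N(one piece) = 1:
  size 1 → [8]=1
  size 2 → [7,8]=1
  size 3 → [5,7,8]=1  [6,7,8]=1
  size 4 → [3,6,7,8]=1  [4,5,7,8]=1  [5,6,7,8]=2
  size 5 → [1,4,5,7,8]=1  [2,3,6,7,8]=1  [3,5,6,7,8]=3  [4,5,6,7,8]=3
  size 6 → [1,4,5,6,7,8]=4  [2,3,5,6,7,8]=4  [3,4,5,6,7,8]=6
  size 7 → [1,3,4,5,6,7,8]=10  [2,3,4,5,6,7,8]=10
  first=0(y) contributes 20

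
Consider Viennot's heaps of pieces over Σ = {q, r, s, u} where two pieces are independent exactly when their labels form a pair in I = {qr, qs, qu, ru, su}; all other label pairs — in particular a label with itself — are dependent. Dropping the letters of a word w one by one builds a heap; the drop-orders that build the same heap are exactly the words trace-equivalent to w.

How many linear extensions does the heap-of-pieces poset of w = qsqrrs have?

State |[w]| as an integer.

drop 0:q onto floor
drop 1:s onto floor
drop 2:q onto {0:q}
drop 3:r onto {1:s}
drop 4:r onto {3:r}
drop 5:s onto {4:r}
ground layer = {0:q, 1:s}
drop-orders for the pieces not yet dropped (sum over which currently-grounded one goes next):
  1 to go: {2} 1  {5} 1
  2 to go: {0,2} 1  {2,5} 2  {4,5} 1
  3 to go: {0,2,5} 3  {2,4,5} 3  {3,4,5} 1
  4 to go: {0,2,4,5} 6  {1,3,4,5} 1  {2,3,4,5} 4
  if 0:q drops first: 5 orders
  if 1:s drops first: 10 orders
heap linearizations: 15

15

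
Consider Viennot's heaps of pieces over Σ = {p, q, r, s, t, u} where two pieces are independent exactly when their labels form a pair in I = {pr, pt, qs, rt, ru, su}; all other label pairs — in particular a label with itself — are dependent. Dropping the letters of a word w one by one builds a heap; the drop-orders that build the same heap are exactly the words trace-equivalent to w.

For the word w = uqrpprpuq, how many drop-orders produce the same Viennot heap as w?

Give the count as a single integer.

piece 0:u — minimal
piece 1:q rests on {0:u}
piece 2:r rests on {1:q}
piece 3:p rests on {1:q}
piece 4:p rests on {3:p}
piece 5:r rests on {2:r}
piece 6:p rests on {4:p}
piece 7:u rests on {6:p}
piece 8:q rests on {5:r, 7:u}
minimal pieces: {0:u}
ways to finish when only these pieces remain (= sum over removing one remaining piece with nothing left below it):
  1 left: {8}→1
  2 left: {5,8}→1  {7,8}→1
  3 left: {2,5,8}→1  {5,7,8}→2  {6,7,8}→1
  4 left: {2,5,7,8}→3  {4,6,7,8}→1  {5,6,7,8}→3
  5 left: {2,5,6,7,8}→6  {3,4,6,7,8}→1  {4,5,6,7,8}→4
  6 left: {2,4,5,6,7,8}→10  {3,4,5,6,7,8}→5
  7 left: {2,3,4,5,6,7,8}→15
  placing 0:u first → 15 extensions

15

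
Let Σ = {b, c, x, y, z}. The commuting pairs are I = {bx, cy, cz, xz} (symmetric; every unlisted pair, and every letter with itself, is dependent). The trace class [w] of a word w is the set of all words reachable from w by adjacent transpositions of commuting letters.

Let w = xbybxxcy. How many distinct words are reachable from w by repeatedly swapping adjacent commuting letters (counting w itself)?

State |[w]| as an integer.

12

drop 0:x onto floor
drop 1:b onto floor
drop 2:y onto {0:x, 1:b}
drop 3:b onto {2:y}
drop 4:x onto {2:y}
drop 5:x onto {4:x}
drop 6:c onto {3:b, 5:x}
drop 7:y onto {3:b, 5:x}
ground layer = {0:x, 1:b}
drop-orders for the pieces not yet dropped (sum over which currently-grounded one goes next):
  1 to go: {6} 1  {7} 1
  2 to go: {6,7} 2
  3 to go: {3,6,7} 2  {5,6,7} 2
  4 to go: {3,5,6,7} 4  {4,5,6,7} 2
  5 to go: {3,4,5,6,7} 6
  6 to go: {2,3,4,5,6,7} 6
  if 0:x drops first: 6 orders
  if 1:b drops first: 6 orders
heap linearizations: 12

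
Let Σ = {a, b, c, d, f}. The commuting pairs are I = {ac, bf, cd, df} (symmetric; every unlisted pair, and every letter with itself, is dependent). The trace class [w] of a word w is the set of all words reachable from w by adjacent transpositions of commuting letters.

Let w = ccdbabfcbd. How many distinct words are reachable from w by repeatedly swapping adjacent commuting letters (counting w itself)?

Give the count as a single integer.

6

#0=c has no predecessor
#1=c depends on [0:c]
#2=d has no predecessor
#3=b depends on [1:c, 2:d]
#4=a depends on [3:b]
#5=b depends on [4:a]
#6=f depends on [4:a]
#7=c depends on [5:b, 6:f]
#8=b depends on [7:c]
#9=d depends on [8:b]
sources: [0:c, 2:d]
N(rest) = Σ N(rest − s) over sources s of rest; N(one piece) = 1:
  size 1 → [9]=1
  size 2 → [8,9]=1
  size 3 → [7,8,9]=1
  size 4 → [5,7,8,9]=1  [6,7,8,9]=1
  size 5 → [5,6,7,8,9]=2
  size 6 → [4,5,6,7,8,9]=2
  size 7 → [3,4,5,6,7,8,9]=2
  size 8 → [1,3,4,5,6,7,8,9]=2  [2,3,4,5,6,7,8,9]=2
  first=0(c) contributes 4
  first=2(d) contributes 2
|[w]| = 6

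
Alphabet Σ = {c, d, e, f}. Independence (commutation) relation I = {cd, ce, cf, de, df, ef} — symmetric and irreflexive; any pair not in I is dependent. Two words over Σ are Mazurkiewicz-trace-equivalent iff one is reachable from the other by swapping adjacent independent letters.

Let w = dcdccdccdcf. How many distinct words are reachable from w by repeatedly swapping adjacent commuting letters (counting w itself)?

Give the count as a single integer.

drop 0:d onto floor
drop 1:c onto floor
drop 2:d onto {0:d}
drop 3:c onto {1:c}
drop 4:c onto {3:c}
drop 5:d onto {2:d}
drop 6:c onto {4:c}
drop 7:c onto {6:c}
drop 8:d onto {5:d}
drop 9:c onto {7:c}
drop 10:f onto floor
ground layer = {0:d, 1:c, 10:f}
drop-orders for the pieces not yet dropped (sum over which currently-grounded one goes next):
  1 to go: {8} 1  {9} 1  {10} 1
  2 to go: {5,8} 1  {7,9} 1  {8,9} 2  {8,10} 2  {9,10} 2
  3 to go: {2,5,8} 1  {5,8,9} 3  {5,8,10} 3  {6,7,9} 1  {7,8,9} 3  {7,9,10} 3  {8,9,10} 6
  4 to go: {0,2,5,8} 1  {2,5,8,9} 4  {2,5,8,10} 4  {4,6,7,9} 1  {5,7,8,9} 6  {5,8,9,10} 12  {6,7,8,9} 4  {6,7,9,10} 4  {7,8,9,10} 12
  5 to go: {0,2,5,8,9} 5  {0,2,5,8,10} 5  {2,5,7,8,9} 10  {2,5,8,9,10} 20  {3,4,6,7,9} 1  {4,6,7,8,9} 5  {4,6,7,9,10} 5  {5,6,7,8,9} 10  {5,7,8,9,10} 30  {6,7,8,9,10} 20
  6 to go: {0,2,5,7,8,9} 15  {0,2,5,8,9,10} 30  {1,3,4,6,7,9} 1  {2,5,6,7,8,9} 20  {2,5,7,8,9,10} 60  {3,4,6,7,8,9} 6  {3,4,6,7,9,10} 6  {4,5,6,7,8,9} 15  {4,6,7,8,9,10} 30  {5,6,7,8,9,10} 60
  7 to go: {0,2,5,6,7,8,9} 35  {0,2,5,7,8,9,10} 105  {1,3,4,6,7,8,9} 7  {1,3,4,6,7,9,10} 7  {2,4,5,6,7,8,9} 35  {2,5,6,7,8,9,10} 140  {3,4,5,6,7,8,9} 21  {3,4,6,7,8,9,10} 42  {4,5,6,7,8,9,10} 105
  8 to go: {0,2,4,5,6,7,8,9} 70  {0,2,5,6,7,8,9,10} 280  {1,3,4,5,6,7,8,9} 28  {1,3,4,6,7,8,9,10} 56  {2,3,4,5,6,7,8,9} 56  {2,4,5,6,7,8,9,10} 280  {3,4,5,6,7,8,9,10} 168
  9 to go: {0,2,3,4,5,6,7,8,9} 126  {0,2,4,5,6,7,8,9,10} 630  {1,2,3,4,5,6,7,8,9} 84  {1,3,4,5,6,7,8,9,10} 252  {2,3,4,5,6,7,8,9,10} 504
  if 0:d drops first: 840 orders
  if 1:c drops first: 1260 orders
  if 10:f drops first: 210 orders
heap linearizations: 2310

2310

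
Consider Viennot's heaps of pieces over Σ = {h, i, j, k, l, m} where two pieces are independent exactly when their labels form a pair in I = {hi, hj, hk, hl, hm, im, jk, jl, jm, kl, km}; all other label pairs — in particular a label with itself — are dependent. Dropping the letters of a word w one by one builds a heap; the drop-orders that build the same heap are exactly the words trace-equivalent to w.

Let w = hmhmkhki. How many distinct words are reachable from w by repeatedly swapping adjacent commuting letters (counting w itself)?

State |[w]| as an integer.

560

piece 0:h — minimal
piece 1:m — minimal
piece 2:h rests on {0:h}
piece 3:m rests on {1:m}
piece 4:k — minimal
piece 5:h rests on {2:h}
piece 6:k rests on {4:k}
piece 7:i rests on {6:k}
minimal pieces: {0:h, 1:m, 4:k}
ways to finish when only these pieces remain (= sum over removing one remaining piece with nothing left below it):
  1 left: {3}→1  {5}→1  {7}→1
  2 left: {1,3}→1  {2,5}→1  {3,5}→2  {3,7}→2  {5,7}→2  {6,7}→1
  3 left: {0,2,5}→1  {1,3,5}→3  {1,3,7}→3  {2,3,5}→3  {2,5,7}→3  {3,5,7}→6  {3,6,7}→3  {4,6,7}→1  {5,6,7}→3
  4 left: {0,2,3,5}→4  {0,2,5,7}→4  {1,2,3,5}→6  {1,3,5,7}→12  {1,3,6,7}→6  {2,3,5,7}→12  {2,5,6,7}→6  {3,4,6,7}→4  {3,5,6,7}→12  {4,5,6,7}→4
  5 left: {0,1,2,3,5}→10  {0,2,3,5,7}→20  {0,2,5,6,7}→10  {1,2,3,5,7}→30  {1,3,4,6,7}→10  {1,3,5,6,7}→30  {2,3,5,6,7}→30  {2,4,5,6,7}→10  {3,4,5,6,7}→20
  6 left: {0,1,2,3,5,7}→60  {0,2,3,5,6,7}→60  {0,2,4,5,6,7}→20  {1,2,3,5,6,7}→90  {1,3,4,5,6,7}→60  {2,3,4,5,6,7}→60
  placing 0:h first → 210 extensions
  placing 1:m first → 140 extensions
  placing 4:k first → 210 extensions
total linear extensions = 560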